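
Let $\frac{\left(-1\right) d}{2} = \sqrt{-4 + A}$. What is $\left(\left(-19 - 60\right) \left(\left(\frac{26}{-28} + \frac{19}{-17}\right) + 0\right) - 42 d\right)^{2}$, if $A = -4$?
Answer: $- \frac{1717268783}{56644} + \frac{923352 i \sqrt{2}}{17} \approx -30317.0 + 76813.0 i$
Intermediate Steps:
$d = - 4 i \sqrt{2}$ ($d = - 2 \sqrt{-4 - 4} = - 2 \sqrt{-8} = - 2 \cdot 2 i \sqrt{2} = - 4 i \sqrt{2} \approx - 5.6569 i$)
$\left(\left(-19 - 60\right) \left(\left(\frac{26}{-28} + \frac{19}{-17}\right) + 0\right) - 42 d\right)^{2} = \left(\left(-19 - 60\right) \left(\left(\frac{26}{-28} + \frac{19}{-17}\right) + 0\right) - 42 \left(- 4 i \sqrt{2}\right)\right)^{2} = \left(- 79 \left(\left(26 \left(- \frac{1}{28}\right) + 19 \left(- \frac{1}{17}\right)\right) + 0\right) + 168 i \sqrt{2}\right)^{2} = \left(- 79 \left(\left(- \frac{13}{14} - \frac{19}{17}\right) + 0\right) + 168 i \sqrt{2}\right)^{2} = \left(- 79 \left(- \frac{487}{238} + 0\right) + 168 i \sqrt{2}\right)^{2} = \left(\left(-79\right) \left(- \frac{487}{238}\right) + 168 i \sqrt{2}\right)^{2} = \left(\frac{38473}{238} + 168 i \sqrt{2}\right)^{2}$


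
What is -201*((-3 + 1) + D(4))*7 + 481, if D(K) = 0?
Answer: 3295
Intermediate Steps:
-201*((-3 + 1) + D(4))*7 + 481 = -201*((-3 + 1) + 0)*7 + 481 = -201*(-2 + 0)*7 + 481 = -(-402)*7 + 481 = -201*(-14) + 481 = 2814 + 481 = 3295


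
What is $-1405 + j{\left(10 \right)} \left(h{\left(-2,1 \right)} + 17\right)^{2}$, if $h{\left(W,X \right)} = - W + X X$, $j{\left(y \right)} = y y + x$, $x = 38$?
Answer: $53795$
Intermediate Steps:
$j{\left(y \right)} = 38 + y^{2}$ ($j{\left(y \right)} = y y + 38 = y^{2} + 38 = 38 + y^{2}$)
$h{\left(W,X \right)} = X^{2} - W$ ($h{\left(W,X \right)} = - W + X^{2} = X^{2} - W$)
$-1405 + j{\left(10 \right)} \left(h{\left(-2,1 \right)} + 17\right)^{2} = -1405 + \left(38 + 10^{2}\right) \left(\left(1^{2} - -2\right) + 17\right)^{2} = -1405 + \left(38 + 100\right) \left(\left(1 + 2\right) + 17\right)^{2} = -1405 + 138 \left(3 + 17\right)^{2} = -1405 + 138 \cdot 20^{2} = -1405 + 138 \cdot 400 = -1405 + 55200 = 53795$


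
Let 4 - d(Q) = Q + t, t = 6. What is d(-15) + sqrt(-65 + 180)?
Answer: 13 + sqrt(115) ≈ 23.724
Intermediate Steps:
d(Q) = -2 - Q (d(Q) = 4 - (Q + 6) = 4 - (6 + Q) = 4 + (-6 - Q) = -2 - Q)
d(-15) + sqrt(-65 + 180) = (-2 - 1*(-15)) + sqrt(-65 + 180) = (-2 + 15) + sqrt(115) = 13 + sqrt(115)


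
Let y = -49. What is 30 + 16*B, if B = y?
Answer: -754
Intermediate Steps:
B = -49
30 + 16*B = 30 + 16*(-49) = 30 - 784 = -754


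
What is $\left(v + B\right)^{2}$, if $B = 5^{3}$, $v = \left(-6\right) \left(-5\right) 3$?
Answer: $46225$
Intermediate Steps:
$v = 90$ ($v = 30 \cdot 3 = 90$)
$B = 125$
$\left(v + B\right)^{2} = \left(90 + 125\right)^{2} = 215^{2} = 46225$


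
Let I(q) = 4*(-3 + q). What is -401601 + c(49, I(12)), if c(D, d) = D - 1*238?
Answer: -401790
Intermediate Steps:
I(q) = -12 + 4*q
c(D, d) = -238 + D (c(D, d) = D - 238 = -238 + D)
-401601 + c(49, I(12)) = -401601 + (-238 + 49) = -401601 - 189 = -401790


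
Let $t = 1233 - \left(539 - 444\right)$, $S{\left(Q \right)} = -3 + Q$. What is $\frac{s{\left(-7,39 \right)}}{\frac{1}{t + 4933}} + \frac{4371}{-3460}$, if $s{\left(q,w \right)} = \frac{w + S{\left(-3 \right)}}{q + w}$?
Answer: $\frac{173261727}{27680} \approx 6259.5$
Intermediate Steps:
$t = 1138$ ($t = 1233 - \left(539 - 444\right) = 1233 - 95 = 1138$)
$s{\left(q,w \right)} = \frac{-6 + w}{q + w}$ ($s{\left(q,w \right)} = \frac{w - 6}{q + w} = \frac{-6 + w}{q + w}$)
$\frac{s{\left(-7,39 \right)}}{\frac{1}{t + 4933}} + \frac{4371}{-3460} = \frac{\frac{1}{-7 + 39} \left(-6 + 39\right)}{\frac{1}{1138 + 4933}} + \frac{4371}{-3460} = \frac{\frac{1}{32} \cdot 33}{\frac{1}{6071}} + 4371 \left(- \frac{1}{3460}\right) = \frac{1}{32} \cdot 33 \frac{1}{\frac{1}{6071}} - \frac{4371}{3460} = \frac{33}{32} \cdot 6071 - \frac{4371}{3460} = \frac{200343}{32} - \frac{4371}{3460} = \frac{173261727}{27680}$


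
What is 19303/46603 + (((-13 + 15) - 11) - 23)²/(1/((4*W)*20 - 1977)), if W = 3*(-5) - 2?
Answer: -159246532761/46603 ≈ -3.4171e+6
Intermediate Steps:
W = -17 (W = -15 - 2 = -17)
19303/46603 + (((-13 + 15) - 11) - 23)²/(1/((4*W)*20 - 1977)) = 19303/46603 + (((-13 + 15) - 11) - 23)²/(1/((4*(-17))*20 - 1977)) = 19303*(1/46603) + ((2 - 11) - 23)²/(1/(-68*20 - 1977)) = 19303/46603 + (-9 - 23)²/(1/(-1360 - 1977)) = 19303/46603 + (-32)²/(1/(-3337)) = 19303/46603 + 1024/(-1/3337) = 19303/46603 + 1024*(-3337) = 19303/46603 - 3417088 = -159246532761/46603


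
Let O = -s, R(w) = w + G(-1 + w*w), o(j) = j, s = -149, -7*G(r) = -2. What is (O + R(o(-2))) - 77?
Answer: 492/7 ≈ 70.286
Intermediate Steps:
G(r) = 2/7 (G(r) = -⅐*(-2) = 2/7)
R(w) = 2/7 + w (R(w) = w + 2/7 = 2/7 + w)
O = 149 (O = -1*(-149) = 149)
(O + R(o(-2))) - 77 = (149 + (2/7 - 2)) - 77 = (149 - 12/7) - 77 = 1031/7 - 77 = 492/7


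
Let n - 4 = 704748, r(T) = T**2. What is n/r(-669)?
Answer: 704752/447561 ≈ 1.5746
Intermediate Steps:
n = 704752 (n = 4 + 704748 = 704752)
n/r(-669) = 704752/((-669)**2) = 704752/447561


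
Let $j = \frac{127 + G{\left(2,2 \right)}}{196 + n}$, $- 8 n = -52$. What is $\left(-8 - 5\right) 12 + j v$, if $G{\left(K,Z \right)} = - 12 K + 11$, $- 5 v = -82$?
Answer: $- \frac{99068}{675} \approx -146.77$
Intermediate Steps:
$n = \frac{13}{2}$ ($n = \left(- \frac{1}{8}\right) \left(-52\right) = \frac{13}{2} \approx 6.5$)
$v = \frac{82}{5}$ ($v = \left(- \frac{1}{5}\right) \left(-82\right) = \frac{82}{5} \approx 16.4$)
$G{\left(K,Z \right)} = 11 - 12 K$
$j = \frac{76}{135}$ ($j = \frac{127 + \left(11 - 24\right)}{196 + \frac{13}{2}} = \frac{127 + \left(11 - 24\right)}{\frac{405}{2}} = \left(127 - 13\right) \frac{2}{405} = 114 \cdot \frac{2}{405} = \frac{76}{135} \approx 0.56296$)
$\left(-8 - 5\right) 12 + j v = \left(-8 - 5\right) 12 + \frac{76}{135} \cdot \frac{82}{5} = \left(-13\right) 12 + \frac{6232}{675} = -156 + \frac{6232}{675} = - \frac{99068}{675}$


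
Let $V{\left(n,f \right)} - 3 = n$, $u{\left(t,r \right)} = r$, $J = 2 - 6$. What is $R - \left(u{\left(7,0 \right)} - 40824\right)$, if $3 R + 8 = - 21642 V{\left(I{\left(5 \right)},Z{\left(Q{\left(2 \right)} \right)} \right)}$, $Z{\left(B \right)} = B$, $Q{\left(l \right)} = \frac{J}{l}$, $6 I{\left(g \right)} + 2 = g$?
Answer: $\frac{46717}{3} \approx 15572.0$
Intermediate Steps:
$J = -4$ ($J = 2 - 6 = -4$)
$I{\left(g \right)} = - \frac{1}{3} + \frac{g}{6}$
$Q{\left(l \right)} = - \frac{4}{l}$
$V{\left(n,f \right)} = 3 + n$
$R = - \frac{75755}{3}$ ($R = - \frac{8}{3} + \frac{\left(-21642\right) \left(3 + \left(- \frac{1}{3} + \frac{1}{6} \cdot 5\right)\right)}{3} = - \frac{8}{3} + \frac{\left(-21642\right) \left(3 + \left(- \frac{1}{3} + \frac{5}{6}\right)\right)}{3} = - \frac{8}{3} + \frac{\left(-21642\right) \left(3 + \frac{1}{2}\right)}{3} = - \frac{8}{3} + \frac{\left(-21642\right) \frac{7}{2}}{3} = - \frac{8}{3} + \frac{1}{3} \left(-75747\right) = - \frac{8}{3} - 25249 = - \frac{75755}{3} \approx -25252.0$)
$R - \left(u{\left(7,0 \right)} - 40824\right) = - \frac{75755}{3} - \left(0 - 40824\right) = - \frac{75755}{3} - -40824 = - \frac{75755}{3} + 40824 = \frac{46717}{3}$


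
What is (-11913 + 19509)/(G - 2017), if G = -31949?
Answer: -422/1887 ≈ -0.22364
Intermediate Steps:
(-11913 + 19509)/(G - 2017) = (-11913 + 19509)/(-31949 - 2017) = 7596/(-33966) = 7596*(-1/33966) = -422/1887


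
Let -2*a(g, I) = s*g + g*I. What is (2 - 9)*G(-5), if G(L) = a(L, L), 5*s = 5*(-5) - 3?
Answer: 371/2 ≈ 185.50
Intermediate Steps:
s = -28/5 (s = (5*(-5) - 3)/5 = (-25 - 3)/5 = (1/5)*(-28) = -28/5 ≈ -5.6000)
a(g, I) = 14*g/5 - I*g/2 (a(g, I) = -(-28*g/5 + g*I)/2 = -(-28*g/5 + I*g)/2 = 14*g/5 - I*g/2)
G(L) = L*(28 - 5*L)/10
(2 - 9)*G(-5) = (2 - 9)*((1/10)*(-5)*(28 - 5*(-5))) = -7*(-5)*(28 + 25)/10 = -7*(-5)*53/10 = -7*(-53/2) = 371/2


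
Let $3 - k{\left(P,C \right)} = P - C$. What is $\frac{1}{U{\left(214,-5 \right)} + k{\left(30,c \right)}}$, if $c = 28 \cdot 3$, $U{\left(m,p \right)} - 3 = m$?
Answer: $\frac{1}{274} \approx 0.0036496$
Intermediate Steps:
$U{\left(m,p \right)} = 3 + m$
$c = 84$
$k{\left(P,C \right)} = 3 + C - P$ ($k{\left(P,C \right)} = 3 - \left(P - C\right) = 3 + \left(C - P\right) = 3 + C - P$)
$\frac{1}{U{\left(214,-5 \right)} + k{\left(30,c \right)}} = \frac{1}{\left(3 + 214\right) + \left(3 + 84 - 30\right)} = \frac{1}{217 + \left(3 + 84 - 30\right)} = \frac{1}{217 + 57} = \frac{1}{274}$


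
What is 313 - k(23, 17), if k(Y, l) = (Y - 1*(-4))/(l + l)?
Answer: 10615/34 ≈ 312.21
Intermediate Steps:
k(Y, l) = (4 + Y)/(2*l) (k(Y, l) = (Y + 4)/((2*l)) = (4 + Y)*(1/(2*l)) = (4 + Y)/(2*l))
313 - k(23, 17) = 313 - (4 + 23)/(2*17) = 313 - 27/(2*17) = 313 - 1*27/34 = 313 - 27/34 = 10615/34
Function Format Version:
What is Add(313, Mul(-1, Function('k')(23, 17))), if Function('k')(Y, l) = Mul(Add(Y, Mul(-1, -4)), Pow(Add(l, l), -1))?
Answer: Rational(10615, 34) ≈ 312.21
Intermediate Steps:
Function('k')(Y, l) = Mul(Rational(1, 2), Pow(l, -1), Add(4, Y)) (Function('k')(Y, l) = Mul(Add(Y, 4), Pow(Mul(2, l), -1)) = Mul(Add(4, Y), Mul(Rational(1, 2), Pow(l, -1))) = Mul(Rational(1, 2), Pow(l, -1), Add(4, Y)))
Add(313, Mul(-1, Function('k')(23, 17))) = Add(313, Mul(-1, Mul(Rational(1, 2), Pow(17, -1), Add(4, 23)))) = Add(313, Mul(-1, Mul(Rational(1, 2), Rational(1, 17), 27))) = Add(313, Mul(-1, Rational(27, 34))) = Add(313, Rational(-27, 34)) = Rational(10615, 34)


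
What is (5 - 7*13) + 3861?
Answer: 3775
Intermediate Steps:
(5 - 7*13) + 3861 = (5 - 91) + 3861 = -86 + 3861 = 3775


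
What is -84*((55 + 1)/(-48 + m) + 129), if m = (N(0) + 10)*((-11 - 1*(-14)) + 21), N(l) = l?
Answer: -21721/2 ≈ -10861.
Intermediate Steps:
m = 240 (m = (0 + 10)*((-11 - 1*(-14)) + 21) = 10*((-11 + 14) + 21) = 10*(3 + 21) = 10*24 = 240)
-84*((55 + 1)/(-48 + m) + 129) = -84*((55 + 1)/(-48 + 240) + 129) = -84*(56/192 + 129) = -84*(56*(1/192) + 129) = -84*(7/24 + 129) = -84*3103/24 = -21721/2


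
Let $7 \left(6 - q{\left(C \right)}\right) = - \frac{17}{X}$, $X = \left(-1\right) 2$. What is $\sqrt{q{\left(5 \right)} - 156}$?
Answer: $\frac{i \sqrt{29638}}{14} \approx 12.297 i$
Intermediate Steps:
$X = -2$
$q{\left(C \right)} = \frac{67}{14}$ ($q{\left(C \right)} = 6 - \frac{\left(-17\right) \frac{1}{-2}}{7} = 6 - \frac{\left(-17\right) \left(- \frac{1}{2}\right)}{7} = 6 - \frac{17}{14} = \frac{67}{14}$)
$\sqrt{q{\left(5 \right)} - 156} = \sqrt{\frac{67}{14} - 156} = \sqrt{- \frac{2117}{14}} = \frac{i \sqrt{29638}}{14}$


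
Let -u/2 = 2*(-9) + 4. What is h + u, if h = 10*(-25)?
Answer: -222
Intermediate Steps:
u = 28 (u = -2*(2*(-9) + 4) = -2*(-18 + 4) = -2*(-14) = 28)
h = -250
h + u = -250 + 28 = -222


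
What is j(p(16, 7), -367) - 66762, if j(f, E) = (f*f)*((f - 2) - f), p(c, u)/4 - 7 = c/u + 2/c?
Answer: -6820405/98 ≈ -69596.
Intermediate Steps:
p(c, u) = 28 + 8/c + 4*c/u (p(c, u) = 28 + 4*(c/u + 2/c) = 28 + 4*(2/c + c/u) = 28 + (8/c + 4*c/u) = 28 + 8/c + 4*c/u)
j(f, E) = -2*f**2 (j(f, E) = f**2*((-2 + f) - f) = f**2*(-2) = -2*f**2)
j(p(16, 7), -367) - 66762 = -2*(28 + 8/16 + 4*16/7)**2 - 66762 = -2*(28 + 8*(1/16) + 4*16*(1/7))**2 - 66762 = -2*(28 + 1/2 + 64/7)**2 - 66762 = -2*(527/14)**2 - 66762 = -2*277729/196 - 66762 = -277729/98 - 66762 = -6820405/98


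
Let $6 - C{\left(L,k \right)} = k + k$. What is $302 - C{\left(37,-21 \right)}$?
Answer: $254$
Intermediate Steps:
$C{\left(L,k \right)} = 6 - 2 k$ ($C{\left(L,k \right)} = 6 - \left(k + k\right) = 6 - 2 k$)
$302 - C{\left(37,-21 \right)} = 302 - \left(6 - -42\right) = 302 - \left(6 + 42\right) = 302 - 48 = 254$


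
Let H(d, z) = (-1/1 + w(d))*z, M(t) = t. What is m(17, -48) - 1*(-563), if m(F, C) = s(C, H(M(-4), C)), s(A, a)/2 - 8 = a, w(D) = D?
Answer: 1059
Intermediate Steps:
H(d, z) = z*(-1 + d) (H(d, z) = (-1/1 + d)*z = (-1*1 + d)*z = (-1 + d)*z = z*(-1 + d))
s(A, a) = 16 + 2*a
m(F, C) = 16 - 10*C (m(F, C) = 16 + 2*(C*(-1 - 4)) = 16 + 2*(C*(-5)) = 16 + 2*(-5*C) = 16 - 10*C)
m(17, -48) - 1*(-563) = (16 - 10*(-48)) - 1*(-563) = (16 + 480) + 563 = 496 + 563 = 1059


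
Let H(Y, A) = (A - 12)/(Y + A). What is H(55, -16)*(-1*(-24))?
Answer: -224/13 ≈ -17.231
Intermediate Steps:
H(Y, A) = (-12 + A)/(A + Y)
H(55, -16)*(-1*(-24)) = ((-12 - 16)/(-16 + 55))*(-1*(-24)) = (-28/39)*24 = ((1/39)*(-28))*24 = -28/39*24 = -224/13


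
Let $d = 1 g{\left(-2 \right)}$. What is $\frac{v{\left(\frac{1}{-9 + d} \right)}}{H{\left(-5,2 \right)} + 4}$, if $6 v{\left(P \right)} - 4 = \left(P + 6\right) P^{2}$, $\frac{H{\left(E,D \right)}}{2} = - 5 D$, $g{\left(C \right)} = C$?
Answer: $- \frac{5389}{127776} \approx -0.042175$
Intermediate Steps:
$H{\left(E,D \right)} = - 10 D$ ($H{\left(E,D \right)} = 2 \left(- 5 D\right) = - 10 D$)
$d = -2$ ($d = 1 \left(-2\right) = -2$)
$v{\left(P \right)} = \frac{2}{3} + \frac{P^{2} \left(6 + P\right)}{6}$ ($v{\left(P \right)} = \frac{2}{3} + \frac{\left(P + 6\right) P^{2}}{6} = \frac{2}{3} + \frac{\left(6 + P\right) P^{2}}{6} = \frac{2}{3} + \frac{P^{2} \left(6 + P\right)}{6}$)
$\frac{v{\left(\frac{1}{-9 + d} \right)}}{H{\left(-5,2 \right)} + 4} = \frac{\frac{2}{3} + \left(\frac{1}{-9 - 2}\right)^{2} + \frac{\left(\frac{1}{-9 - 2}\right)^{3}}{6}}{\left(-10\right) 2 + 4} = \frac{\frac{2}{3} + \left(\frac{1}{-11}\right)^{2} + \frac{\left(\frac{1}{-11}\right)^{3}}{6}}{-20 + 4} = \frac{\frac{2}{3} + \left(- \frac{1}{11}\right)^{2} + \frac{\left(- \frac{1}{11}\right)^{3}}{6}}{-16} = - \frac{\frac{2}{3} + \frac{1}{121} + \frac{1}{6} \left(- \frac{1}{1331}\right)}{16} = - \frac{\frac{2}{3} + \frac{1}{121} - \frac{1}{7986}}{16} = \left(- \frac{1}{16}\right) \frac{5389}{7986} = - \frac{5389}{127776}$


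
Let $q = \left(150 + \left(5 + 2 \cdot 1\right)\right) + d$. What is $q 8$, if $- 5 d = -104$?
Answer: $\frac{7112}{5} \approx 1422.4$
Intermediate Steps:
$d = \frac{104}{5}$ ($d = \left(- \frac{1}{5}\right) \left(-104\right) = \frac{104}{5} \approx 20.8$)
$q = \frac{889}{5}$ ($q = \left(150 + \left(5 + 2 \cdot 1\right)\right) + \frac{104}{5} = \left(150 + \left(5 + 2\right)\right) + \frac{104}{5} = \left(150 + 7\right) + \frac{104}{5} = 157 + \frac{104}{5} = \frac{889}{5} \approx 177.8$)
$q 8 = \frac{889}{5} \cdot 8 = \frac{7112}{5}$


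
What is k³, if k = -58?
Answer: -195112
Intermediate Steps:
k³ = (-58)³ = -195112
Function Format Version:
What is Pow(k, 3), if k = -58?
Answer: -195112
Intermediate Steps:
Pow(k, 3) = Pow(-58, 3) = -195112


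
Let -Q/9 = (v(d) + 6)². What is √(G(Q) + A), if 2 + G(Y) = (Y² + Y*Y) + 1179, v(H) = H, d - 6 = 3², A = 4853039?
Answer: √36360138 ≈ 6029.9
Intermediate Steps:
d = 15 (d = 6 + 3² = 6 + 9 = 15)
Q = -3969 (Q = -9*(15 + 6)² = -9*21² = -9*441 = -3969)
G(Y) = 1177 + 2*Y² (G(Y) = -2 + ((Y² + Y*Y) + 1179) = -2 + ((Y² + Y²) + 1179) = -2 + (2*Y² + 1179) = -2 + (1179 + 2*Y²) = 1177 + 2*Y²)
√(G(Q) + A) = √((1177 + 2*(-3969)²) + 4853039) = √((1177 + 2*15752961) + 4853039) = √((1177 + 31505922) + 4853039) = √(31507099 + 4853039) = √36360138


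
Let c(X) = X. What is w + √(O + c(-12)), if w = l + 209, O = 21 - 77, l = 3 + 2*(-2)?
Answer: 208 + 2*I*√17 ≈ 208.0 + 8.2462*I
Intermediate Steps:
l = -1 (l = 3 - 4 = -1)
O = -56
w = 208 (w = -1 + 209 = 208)
w + √(O + c(-12)) = 208 + √(-56 - 12) = 208 + √(-68) = 208 + 2*I*√17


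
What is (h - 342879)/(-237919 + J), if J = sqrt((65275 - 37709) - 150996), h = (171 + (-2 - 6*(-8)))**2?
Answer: 70374061010/56605573991 + 295790*I*sqrt(123430)/56605573991 ≈ 1.2432 + 0.0018358*I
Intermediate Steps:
h = 47089 (h = (171 + (-2 + 48))**2 = (171 + 46)**2 = 217**2 = 47089)
J = I*sqrt(123430) (J = sqrt(27566 - 150996) = sqrt(-123430) = I*sqrt(123430) ≈ 351.33*I)
(h - 342879)/(-237919 + J) = (47089 - 342879)/(-237919 + I*sqrt(123430)) = -295790/(-237919 + I*sqrt(123430))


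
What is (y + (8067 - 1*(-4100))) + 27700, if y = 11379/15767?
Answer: 628594368/15767 ≈ 39868.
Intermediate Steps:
y = 11379/15767 (y = 11379*(1/15767) = 11379/15767 ≈ 0.72170)
(y + (8067 - 1*(-4100))) + 27700 = (11379/15767 + (8067 - 1*(-4100))) + 27700 = (11379/15767 + (8067 + 4100)) + 27700 = (11379/15767 + 12167) + 27700 = 191848468/15767 + 27700 = 628594368/15767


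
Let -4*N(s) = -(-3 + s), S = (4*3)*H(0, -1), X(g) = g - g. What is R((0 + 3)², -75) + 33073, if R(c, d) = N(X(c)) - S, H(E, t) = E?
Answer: 132289/4 ≈ 33072.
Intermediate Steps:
X(g) = 0
S = 0 (S = (4*3)*0 = 12*0 = 0)
N(s) = -¾ + s/4 (N(s) = -(-1)*(-3 + s)/4 = -(3 - s)/4 = -¾ + s/4)
R(c, d) = -¾ (R(c, d) = (-¾ + (¼)*0) - 1*0 = (-¾ + 0) + 0 = -¾ + 0 = -¾)
R((0 + 3)², -75) + 33073 = -¾ + 33073 = 132289/4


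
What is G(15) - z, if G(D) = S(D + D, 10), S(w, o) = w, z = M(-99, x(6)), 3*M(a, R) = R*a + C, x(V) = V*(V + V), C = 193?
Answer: 7025/3 ≈ 2341.7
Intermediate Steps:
x(V) = 2*V**2 (x(V) = V*(2*V) = 2*V**2)
M(a, R) = 193/3 + R*a/3 (M(a, R) = (R*a + 193)/3 = (193 + R*a)/3 = 193/3 + R*a/3)
z = -6935/3 (z = 193/3 + (1/3)*(2*6**2)*(-99) = 193/3 + (1/3)*(2*36)*(-99) = 193/3 + (1/3)*72*(-99) = 193/3 - 2376 = -6935/3 ≈ -2311.7)
G(D) = 2*D (G(D) = D + D = 2*D)
G(15) - z = 2*15 - 1*(-6935/3) = 30 + 6935/3 = 7025/3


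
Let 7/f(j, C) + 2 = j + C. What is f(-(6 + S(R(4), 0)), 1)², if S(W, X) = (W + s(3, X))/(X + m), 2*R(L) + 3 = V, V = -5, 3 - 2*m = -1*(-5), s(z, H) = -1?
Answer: 49/144 ≈ 0.34028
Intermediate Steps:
m = -1 (m = 3/2 - (-1)*(-5)/2 = 3/2 - ½*5 = 3/2 - 5/2 = -1)
R(L) = -4 (R(L) = -3/2 + (½)*(-5) = -3/2 - 5/2 = -4)
S(W, X) = (-1 + W)/(-1 + X) (S(W, X) = (W - 1)/(X - 1) = (-1 + W)/(-1 + X))
f(j, C) = 7/(-2 + C + j) (f(j, C) = 7/(-2 + (j + C)) = 7/(-2 + (C + j)) = 7/(-2 + C + j))
f(-(6 + S(R(4), 0)), 1)² = (7/(-2 + 1 - (6 + (-1 - 4)/(-1 + 0))))² = (7/(-2 + 1 - (6 - 5/(-1))))² = (7/(-2 + 1 - (6 - 1*(-5))))² = (7/(-2 + 1 - (6 + 5)))² = (7/(-2 + 1 - 1*11))² = (7/(-2 + 1 - 11))² = (7/(-12))² = (7*(-1/12))² = (-7/12)² = 49/144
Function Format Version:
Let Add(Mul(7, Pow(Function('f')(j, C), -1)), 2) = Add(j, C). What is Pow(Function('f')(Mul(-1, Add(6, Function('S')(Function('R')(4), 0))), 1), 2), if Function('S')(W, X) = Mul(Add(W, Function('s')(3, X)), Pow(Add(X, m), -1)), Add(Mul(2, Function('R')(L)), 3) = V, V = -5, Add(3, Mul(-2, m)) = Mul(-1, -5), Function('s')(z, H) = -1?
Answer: Rational(49, 144) ≈ 0.34028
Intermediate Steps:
m = -1 (m = Add(Rational(3, 2), Mul(Rational(-1, 2), Mul(-1, -5))) = Add(Rational(3, 2), Mul(Rational(-1, 2), 5)) = Add(Rational(3, 2), Rational(-5, 2)) = -1)
Function('R')(L) = -4 (Function('R')(L) = Add(Rational(-3, 2), Mul(Rational(1, 2), -5)) = Add(Rational(-3, 2), Rational(-5, 2)) = -4)
Function('S')(W, X) = Mul(Pow(Add(-1, X), -1), Add(-1, W)) (Function('S')(W, X) = Mul(Add(W, -1), Pow(Add(X, -1), -1)) = Mul(Add(-1, W), Pow(Add(-1, X), -1)) = Mul(Pow(Add(-1, X), -1), Add(-1, W)))
Function('f')(j, C) = Mul(7, Pow(Add(-2, C, j), -1)) (Function('f')(j, C) = Mul(7, Pow(Add(-2, Add(j, C)), -1)) = Mul(7, Pow(Add(-2, Add(C, j)), -1)) = Mul(7, Pow(Add(-2, C, j), -1)))
Pow(Function('f')(Mul(-1, Add(6, Function('S')(Function('R')(4), 0))), 1), 2) = Pow(Mul(7, Pow(Add(-2, 1, Mul(-1, Add(6, Mul(Pow(Add(-1, 0), -1), Add(-1, -4))))), -1)), 2) = Pow(Mul(7, Pow(Add(-2, 1, Mul(-1, Add(6, Mul(Pow(-1, -1), -5)))), -1)), 2) = Pow(Mul(7, Pow(Add(-2, 1, Mul(-1, Add(6, Mul(-1, -5)))), -1)), 2) = Pow(Mul(7, Pow(Add(-2, 1, Mul(-1, Add(6, 5))), -1)), 2) = Pow(Mul(7, Pow(Add(-2, 1, Mul(-1, 11)), -1)), 2) = Pow(Mul(7, Pow(Add(-2, 1, -11), -1)), 2) = Pow(Mul(7, Pow(-12, -1)), 2) = Pow(Mul(7, Rational(-1, 12)), 2) = Pow(Rational(-7, 12), 2) = Rational(49, 144)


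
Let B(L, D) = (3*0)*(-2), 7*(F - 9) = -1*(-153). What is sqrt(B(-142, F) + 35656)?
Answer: 2*sqrt(8914) ≈ 188.83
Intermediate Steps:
F = 216/7 (F = 9 + (-1*(-153))/7 = 9 + (1/7)*153 = 9 + 153/7 = 216/7 ≈ 30.857)
B(L, D) = 0 (B(L, D) = 0*(-2) = 0)
sqrt(B(-142, F) + 35656) = sqrt(0 + 35656) = sqrt(35656) = 2*sqrt(8914)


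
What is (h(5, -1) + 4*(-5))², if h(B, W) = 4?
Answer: 256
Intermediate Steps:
(h(5, -1) + 4*(-5))² = (4 + 4*(-5))² = (4 - 20)² = (-16)² = 256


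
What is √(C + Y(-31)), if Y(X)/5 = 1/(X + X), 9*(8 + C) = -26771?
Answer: I*√103187282/186 ≈ 54.614*I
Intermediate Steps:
C = -26843/9 (C = -8 + (⅑)*(-26771) = -8 - 26771/9 = -26843/9 ≈ -2982.6)
Y(X) = 5/(2*X) (Y(X) = 5/(X + X) = 5/((2*X)) = 5*(1/(2*X)) = 5/(2*X))
√(C + Y(-31)) = √(-26843/9 + (5/2)/(-31)) = √(-26843/9 + (5/2)*(-1/31)) = √(-26843/9 - 5/62) = √(-1664311/558) = I*√103187282/186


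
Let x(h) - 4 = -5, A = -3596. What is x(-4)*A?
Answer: 3596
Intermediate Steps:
x(h) = -1 (x(h) = 4 - 5 = -1)
x(-4)*A = -1*(-3596) = 3596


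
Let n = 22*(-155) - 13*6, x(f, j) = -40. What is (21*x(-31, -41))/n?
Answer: 105/436 ≈ 0.24083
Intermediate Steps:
n = -3488 (n = -3410 - 78 = -3488)
(21*x(-31, -41))/n = (21*(-40))/(-3488) = -840*(-1/3488) = 105/436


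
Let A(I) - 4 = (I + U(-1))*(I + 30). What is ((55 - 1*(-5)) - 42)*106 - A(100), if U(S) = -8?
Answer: -10056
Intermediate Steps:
A(I) = 4 + (-8 + I)*(30 + I) (A(I) = 4 + (I - 8)*(I + 30) = 4 + (-8 + I)*(30 + I))
((55 - 1*(-5)) - 42)*106 - A(100) = ((55 - 1*(-5)) - 42)*106 - (-236 + 100² + 22*100) = ((55 + 5) - 42)*106 - (-236 + 10000 + 2200) = (60 - 42)*106 - 1*11964 = 18*106 - 11964 = 1908 - 11964 = -10056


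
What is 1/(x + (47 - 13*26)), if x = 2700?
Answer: 1/2409 ≈ 0.00041511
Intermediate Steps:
1/(x + (47 - 13*26)) = 1/(2700 + (47 - 13*26)) = 1/(2700 + (47 - 338)) = 1/(2700 - 291) = 1/2409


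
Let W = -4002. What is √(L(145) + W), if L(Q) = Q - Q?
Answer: I*√4002 ≈ 63.261*I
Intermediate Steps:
L(Q) = 0
√(L(145) + W) = √(0 - 4002) = √(-4002) = I*√4002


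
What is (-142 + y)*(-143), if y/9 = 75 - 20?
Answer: -50479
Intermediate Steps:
y = 495 (y = 9*(75 - 20) = 9*55 = 495)
(-142 + y)*(-143) = (-142 + 495)*(-143) = 353*(-143) = -50479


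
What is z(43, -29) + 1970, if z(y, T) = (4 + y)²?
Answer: 4179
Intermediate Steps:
z(43, -29) + 1970 = (4 + 43)² + 1970 = 47² + 1970 = 2209 + 1970 = 4179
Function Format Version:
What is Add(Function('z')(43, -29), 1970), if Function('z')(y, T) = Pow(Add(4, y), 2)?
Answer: 4179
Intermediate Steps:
Add(Function('z')(43, -29), 1970) = Add(Pow(Add(4, 43), 2), 1970) = Add(Pow(47, 2), 1970) = Add(2209, 1970) = 4179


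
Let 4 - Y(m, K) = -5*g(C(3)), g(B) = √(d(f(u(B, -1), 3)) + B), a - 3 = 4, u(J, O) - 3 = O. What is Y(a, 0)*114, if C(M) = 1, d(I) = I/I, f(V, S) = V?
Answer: 456 + 570*√2 ≈ 1262.1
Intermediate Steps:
u(J, O) = 3 + O
a = 7 (a = 3 + 4 = 7)
d(I) = 1
g(B) = √(1 + B)
Y(m, K) = 4 + 5*√2 (Y(m, K) = 4 - (-5)*√(1 + 1) = 4 - (-5)*√2 = 4 + 5*√2)
Y(a, 0)*114 = (4 + 5*√2)*114 = 456 + 570*√2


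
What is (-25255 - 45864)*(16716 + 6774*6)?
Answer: -4079385840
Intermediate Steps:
(-25255 - 45864)*(16716 + 6774*6) = -71119*(16716 + 40644) = -71119*57360 = -4079385840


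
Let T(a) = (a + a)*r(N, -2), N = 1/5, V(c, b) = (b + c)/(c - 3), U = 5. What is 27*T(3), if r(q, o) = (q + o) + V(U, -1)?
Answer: 162/5 ≈ 32.400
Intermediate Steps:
V(c, b) = (b + c)/(-3 + c)
N = 1/5 (N = 1*(1/5) = 1/5 ≈ 0.20000)
r(q, o) = 2 + o + q (r(q, o) = (q + o) + (-1 + 5)/(-3 + 5) = (o + q) + 4/2 = (o + q) + (1/2)*4 = (o + q) + 2 = 2 + o + q)
T(a) = 2*a/5 (T(a) = (a + a)*(2 - 2 + 1/5) = (2*a)*(1/5) = 2*a/5)
27*T(3) = 27*((2/5)*3) = 27*(6/5) = 162/5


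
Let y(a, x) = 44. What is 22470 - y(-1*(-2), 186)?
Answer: 22426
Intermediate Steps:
22470 - y(-1*(-2), 186) = 22470 - 1*44 = 22470 - 44 = 22426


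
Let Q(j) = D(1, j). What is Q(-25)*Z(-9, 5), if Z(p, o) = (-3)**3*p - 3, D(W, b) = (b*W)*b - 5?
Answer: 148800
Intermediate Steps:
D(W, b) = -5 + W*b**2 (D(W, b) = (W*b)*b - 5 = W*b**2 - 5 = -5 + W*b**2)
Q(j) = -5 + j**2 (Q(j) = -5 + 1*j**2 = -5 + j**2)
Z(p, o) = -3 - 27*p (Z(p, o) = -27*p - 3 = -3 - 27*p)
Q(-25)*Z(-9, 5) = (-5 + (-25)**2)*(-3 - 27*(-9)) = (-5 + 625)*(-3 + 243) = 620*240 = 148800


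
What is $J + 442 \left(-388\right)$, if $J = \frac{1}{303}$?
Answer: $- \frac{51963287}{303} \approx -1.715 \cdot 10^{5}$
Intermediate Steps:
$J = \frac{1}{303} \approx 0.0033003$
$J + 442 \left(-388\right) = \frac{1}{303} + 442 \left(-388\right) = \frac{1}{303} - 171496 = - \frac{51963287}{303}$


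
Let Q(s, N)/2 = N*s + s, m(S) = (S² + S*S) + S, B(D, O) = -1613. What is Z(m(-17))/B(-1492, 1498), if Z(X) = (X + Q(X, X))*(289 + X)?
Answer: -536456250/1613 ≈ -3.3258e+5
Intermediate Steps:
m(S) = S + 2*S² (m(S) = (S² + S²) + S = 2*S² + S = S + 2*S²)
Q(s, N) = 2*s + 2*N*s (Q(s, N) = 2*(N*s + s) = 2*(s + N*s) = 2*s + 2*N*s)
Z(X) = (289 + X)*(X + 2*X*(1 + X)) (Z(X) = (X + 2*X*(1 + X))*(289 + X) = (289 + X)*(X + 2*X*(1 + X)))
Z(m(-17))/B(-1492, 1498) = ((-17*(1 + 2*(-17)))*(867 + 2*(-17*(1 + 2*(-17)))² + 581*(-17*(1 + 2*(-17)))))/(-1613) = ((-17*(1 - 34))*(867 + 2*(-17*(1 - 34))² + 581*(-17*(1 - 34))))*(-1/1613) = ((-17*(-33))*(867 + 2*(-17*(-33))² + 581*(-17*(-33))))*(-1/1613) = (561*(867 + 2*561² + 581*561))*(-1/1613) = (561*(867 + 2*314721 + 325941))*(-1/1613) = (561*(867 + 629442 + 325941))*(-1/1613) = (561*956250)*(-1/1613) = 536456250*(-1/1613) = -536456250/1613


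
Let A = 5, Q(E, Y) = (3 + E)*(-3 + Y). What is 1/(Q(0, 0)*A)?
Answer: -1/45 ≈ -0.022222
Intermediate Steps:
Q(E, Y) = (-3 + Y)*(3 + E)
1/(Q(0, 0)*A) = 1/((-9 - 3*0 + 3*0 + 0*0)*5) = 1/((-9 + 0 + 0 + 0)*5) = 1/(-9*5) = 1/(-45) = -1/45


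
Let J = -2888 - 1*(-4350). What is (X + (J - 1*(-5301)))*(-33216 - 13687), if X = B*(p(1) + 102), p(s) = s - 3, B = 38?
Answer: -495436389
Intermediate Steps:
J = 1462 (J = -2888 + 4350 = 1462)
p(s) = -3 + s
X = 3800 (X = 38*((-3 + 1) + 102) = 38*(-2 + 102) = 38*100 = 3800)
(X + (J - 1*(-5301)))*(-33216 - 13687) = (3800 + (1462 - 1*(-5301)))*(-33216 - 13687) = (3800 + (1462 + 5301))*(-46903) = (3800 + 6763)*(-46903) = 10563*(-46903) = -495436389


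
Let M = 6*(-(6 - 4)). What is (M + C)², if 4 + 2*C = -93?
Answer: 14641/4 ≈ 3660.3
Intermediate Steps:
C = -97/2 (C = -2 + (½)*(-93) = -2 - 93/2 = -97/2 ≈ -48.500)
M = -12 (M = 6*(-1*2) = 6*(-2) = -12)
(M + C)² = (-12 - 97/2)² = (-121/2)² = 14641/4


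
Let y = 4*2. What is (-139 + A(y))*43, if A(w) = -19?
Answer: -6794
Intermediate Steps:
y = 8
(-139 + A(y))*43 = (-139 - 19)*43 = -158*43 = -6794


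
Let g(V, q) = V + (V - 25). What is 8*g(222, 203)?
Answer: 3352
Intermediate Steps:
g(V, q) = -25 + 2*V (g(V, q) = V + (-25 + V) = -25 + 2*V)
8*g(222, 203) = 8*(-25 + 2*222) = 8*(-25 + 444) = 8*419 = 3352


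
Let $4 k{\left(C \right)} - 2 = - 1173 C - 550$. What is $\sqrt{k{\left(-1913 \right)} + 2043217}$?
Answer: $\frac{\sqrt{10416269}}{2} \approx 1613.7$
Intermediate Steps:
$k{\left(C \right)} = -137 - \frac{1173 C}{4}$ ($k{\left(C \right)} = \frac{1}{2} + \frac{- 1173 C - 550}{4} = \frac{1}{2} + \frac{-550 - 1173 C}{4} = \frac{1}{2} - \left(\frac{275}{2} + \frac{1173 C}{4}\right) = -137 - \frac{1173 C}{4}$)
$\sqrt{k{\left(-1913 \right)} + 2043217} = \sqrt{\left(-137 - - \frac{2243949}{4}\right) + 2043217} = \sqrt{\left(-137 + \frac{2243949}{4}\right) + 2043217} = \sqrt{\frac{2243401}{4} + 2043217} = \sqrt{\frac{10416269}{4}} = \frac{\sqrt{10416269}}{2}$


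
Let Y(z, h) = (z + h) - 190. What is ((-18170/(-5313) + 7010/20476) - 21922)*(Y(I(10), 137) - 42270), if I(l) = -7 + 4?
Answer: 1097008443317683/1182489 ≈ 9.2771e+8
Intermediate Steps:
I(l) = -3
Y(z, h) = -190 + h + z (Y(z, h) = (h + z) - 190 = -190 + h + z)
((-18170/(-5313) + 7010/20476) - 21922)*(Y(I(10), 137) - 42270) = ((-18170/(-5313) + 7010/20476) - 21922)*((-190 + 137 - 3) - 42270) = ((-18170*(-1/5313) + 7010*(1/20476)) - 21922)*(-56 - 42270) = ((790/231 + 3505/10238) - 21922)*(-42326) = (8897675/2364978 - 21922)*(-42326) = -51836150041/2364978*(-42326) = 1097008443317683/1182489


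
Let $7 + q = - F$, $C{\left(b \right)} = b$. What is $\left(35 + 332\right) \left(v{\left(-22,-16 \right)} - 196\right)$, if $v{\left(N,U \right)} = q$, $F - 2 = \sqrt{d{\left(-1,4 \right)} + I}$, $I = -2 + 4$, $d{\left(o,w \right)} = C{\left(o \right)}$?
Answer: $-75602$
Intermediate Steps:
$d{\left(o,w \right)} = o$
$I = 2$
$F = 3$ ($F = 2 + \sqrt{-1 + 2} = 2 + \sqrt{1} = 2 + 1 = 3$)
$q = -10$ ($q = -7 - 3 = -10$)
$v{\left(N,U \right)} = -10$
$\left(35 + 332\right) \left(v{\left(-22,-16 \right)} - 196\right) = \left(35 + 332\right) \left(-10 - 196\right) = 367 \left(-206\right) = -75602$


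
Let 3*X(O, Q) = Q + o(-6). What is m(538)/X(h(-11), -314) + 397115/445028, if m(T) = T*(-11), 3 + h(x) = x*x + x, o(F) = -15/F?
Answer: 16049456869/277252444 ≈ 57.888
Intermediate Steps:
h(x) = -3 + x + x**2 (h(x) = -3 + (x*x + x) = -3 + (x**2 + x) = -3 + (x + x**2) = -3 + x + x**2)
m(T) = -11*T
X(O, Q) = 5/6 + Q/3 (X(O, Q) = (Q - 15/(-6))/3 = (Q - 15*(-1/6))/3 = (Q + 5/2)/3 = (5/2 + Q)/3 = 5/6 + Q/3)
m(538)/X(h(-11), -314) + 397115/445028 = (-11*538)/(5/6 + (1/3)*(-314)) + 397115/445028 = -5918/(5/6 - 314/3) + 397115*(1/445028) = -5918/(-623/6) + 397115/445028 = -5918*(-6/623) + 397115/445028 = 35508/623 + 397115/445028 = 16049456869/277252444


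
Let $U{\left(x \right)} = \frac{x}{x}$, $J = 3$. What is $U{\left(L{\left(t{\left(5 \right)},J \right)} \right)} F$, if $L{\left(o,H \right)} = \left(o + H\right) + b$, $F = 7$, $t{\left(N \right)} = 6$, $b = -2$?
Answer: $7$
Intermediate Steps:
$L{\left(o,H \right)} = -2 + H + o$ ($L{\left(o,H \right)} = \left(o + H\right) - 2 = \left(H + o\right) - 2 = -2 + H + o$)
$U{\left(x \right)} = 1$
$U{\left(L{\left(t{\left(5 \right)},J \right)} \right)} F = 1 \cdot 7 = 7$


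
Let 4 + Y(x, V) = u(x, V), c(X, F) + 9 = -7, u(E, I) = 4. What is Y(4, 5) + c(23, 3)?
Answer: -16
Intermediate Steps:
c(X, F) = -16 (c(X, F) = -9 - 7 = -16)
Y(x, V) = 0 (Y(x, V) = -4 + 4 = 0)
Y(4, 5) + c(23, 3) = 0 - 16 = -16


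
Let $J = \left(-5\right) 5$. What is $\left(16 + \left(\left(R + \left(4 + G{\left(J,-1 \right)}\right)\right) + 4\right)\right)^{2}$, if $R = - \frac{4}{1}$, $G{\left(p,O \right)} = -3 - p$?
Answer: $1764$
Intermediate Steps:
$J = -25$
$R = -4$ ($R = \left(-4\right) 1 = -4$)
$\left(16 + \left(\left(R + \left(4 + G{\left(J,-1 \right)}\right)\right) + 4\right)\right)^{2} = \left(16 + \left(\left(-4 + \left(4 - -22\right)\right) + 4\right)\right)^{2} = \left(16 + \left(\left(-4 + \left(4 + \left(-3 + 25\right)\right)\right) + 4\right)\right)^{2} = \left(16 + \left(\left(-4 + \left(4 + 22\right)\right) + 4\right)\right)^{2} = \left(16 + \left(\left(-4 + 26\right) + 4\right)\right)^{2} = \left(16 + \left(22 + 4\right)\right)^{2} = \left(16 + 26\right)^{2} = 42^{2} = 1764$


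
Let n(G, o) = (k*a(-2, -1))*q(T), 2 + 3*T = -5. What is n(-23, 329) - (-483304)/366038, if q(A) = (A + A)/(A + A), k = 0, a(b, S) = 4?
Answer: 241652/183019 ≈ 1.3204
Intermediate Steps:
T = -7/3 (T = -2/3 + (1/3)*(-5) = -2/3 - 5/3 = -7/3 ≈ -2.3333)
q(A) = 1 (q(A) = (2*A)/((2*A)) = (2*A)*(1/(2*A)) = 1)
n(G, o) = 0 (n(G, o) = (0*4)*1 = 0*1 = 0)
n(-23, 329) - (-483304)/366038 = 0 - (-483304)/366038 = 0 - 1*(-241652/183019) = 0 + 241652/183019 = 241652/183019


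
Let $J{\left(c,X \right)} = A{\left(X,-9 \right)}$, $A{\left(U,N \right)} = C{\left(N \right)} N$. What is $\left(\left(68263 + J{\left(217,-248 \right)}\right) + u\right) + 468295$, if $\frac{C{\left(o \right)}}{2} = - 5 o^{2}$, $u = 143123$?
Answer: $686971$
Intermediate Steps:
$C{\left(o \right)} = - 10 o^{2}$ ($C{\left(o \right)} = 2 \left(- 5 o^{2}\right) = - 10 o^{2}$)
$A{\left(U,N \right)} = - 10 N^{3}$ ($A{\left(U,N \right)} = - 10 N^{2} N = - 10 N^{3}$)
$J{\left(c,X \right)} = 7290$ ($J{\left(c,X \right)} = - 10 \left(-9\right)^{3} = \left(-10\right) \left(-729\right) = 7290$)
$\left(\left(68263 + J{\left(217,-248 \right)}\right) + u\right) + 468295 = \left(\left(68263 + 7290\right) + 143123\right) + 468295 = \left(75553 + 143123\right) + 468295 = 218676 + 468295 = 686971$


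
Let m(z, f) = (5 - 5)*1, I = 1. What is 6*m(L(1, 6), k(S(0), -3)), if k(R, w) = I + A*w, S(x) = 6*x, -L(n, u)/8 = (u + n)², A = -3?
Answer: 0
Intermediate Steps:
L(n, u) = -8*(n + u)² (L(n, u) = -8*(u + n)² = -8*(n + u)²)
k(R, w) = 1 - 3*w
m(z, f) = 0 (m(z, f) = 0*1 = 0)
6*m(L(1, 6), k(S(0), -3)) = 6*0 = 0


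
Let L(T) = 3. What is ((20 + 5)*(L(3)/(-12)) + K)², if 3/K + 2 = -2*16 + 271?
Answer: 3884841/99856 ≈ 38.904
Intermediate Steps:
K = 1/79 (K = 3/(-2 + (-2*16 + 271)) = 3/(-2 + (-32 + 271)) = 3/(-2 + 239) = 3/237 = 3*(1/237) = 1/79 ≈ 0.012658)
((20 + 5)*(L(3)/(-12)) + K)² = ((20 + 5)*(3/(-12)) + 1/79)² = (25*(3*(-1/12)) + 1/79)² = (25*(-¼) + 1/79)² = (-25/4 + 1/79)² = (-1971/316)² = 3884841/99856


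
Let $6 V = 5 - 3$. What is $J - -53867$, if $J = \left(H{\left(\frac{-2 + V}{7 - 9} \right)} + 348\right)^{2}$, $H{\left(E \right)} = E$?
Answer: $\frac{6319861}{36} \approx 1.7555 \cdot 10^{5}$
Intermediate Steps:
$V = \frac{1}{3}$ ($V = \frac{5 - 3}{6} = \frac{1}{6} \cdot 2 = \frac{1}{3} \approx 0.33333$)
$J = \frac{4380649}{36}$ ($J = \left(\frac{-2 + \frac{1}{3}}{7 - 9} + 348\right)^{2} = \left(- \frac{5}{3 \left(-2\right)} + 348\right)^{2} = \left(\left(- \frac{5}{3}\right) \left(- \frac{1}{2}\right) + 348\right)^{2} = \left(\frac{5}{6} + 348\right)^{2} = \left(\frac{2093}{6}\right)^{2} = \frac{4380649}{36} \approx 1.2168 \cdot 10^{5}$)
$J - -53867 = \frac{4380649}{36} - -53867 = \frac{4380649}{36} + 53867 = \frac{6319861}{36}$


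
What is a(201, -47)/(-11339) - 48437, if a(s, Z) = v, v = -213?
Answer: -549226930/11339 ≈ -48437.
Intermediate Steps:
a(s, Z) = -213
a(201, -47)/(-11339) - 48437 = -213/(-11339) - 48437 = -213*(-1/11339) - 48437 = 213/11339 - 48437 = -549226930/11339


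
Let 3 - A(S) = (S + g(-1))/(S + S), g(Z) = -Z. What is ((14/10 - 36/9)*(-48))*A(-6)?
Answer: 1612/5 ≈ 322.40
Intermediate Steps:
A(S) = 3 - (1 + S)/(2*S) (A(S) = 3 - (S - 1*(-1))/(S + S) = 3 - (S + 1)/(2*S) = 3 - (1 + S)*1/(2*S) = 3 - (1 + S)/(2*S))
((14/10 - 36/9)*(-48))*A(-6) = ((14/10 - 36/9)*(-48))*((1/2)*(-1 + 5*(-6))/(-6)) = ((14*(1/10) - 36*1/9)*(-48))*((1/2)*(-1/6)*(-1 - 30)) = ((7/5 - 4)*(-48))*((1/2)*(-1/6)*(-31)) = -13/5*(-48)*(31/12) = (624/5)*(31/12) = 1612/5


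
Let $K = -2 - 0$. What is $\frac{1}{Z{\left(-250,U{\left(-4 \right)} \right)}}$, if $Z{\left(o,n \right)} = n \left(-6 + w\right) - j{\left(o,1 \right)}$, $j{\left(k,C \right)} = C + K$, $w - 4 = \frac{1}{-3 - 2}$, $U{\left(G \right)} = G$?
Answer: $\frac{5}{49} \approx 0.10204$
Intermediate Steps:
$K = -2$ ($K = -2 + 0 = -2$)
$w = \frac{19}{5}$ ($w = 4 + \frac{1}{-3 - 2} = 4 + \frac{1}{-5} = 4 - \frac{1}{5} = \frac{19}{5} \approx 3.8$)
$j{\left(k,C \right)} = -2 + C$ ($j{\left(k,C \right)} = C - 2 = -2 + C$)
$Z{\left(o,n \right)} = 1 - \frac{11 n}{5}$ ($Z{\left(o,n \right)} = n \left(-6 + \frac{19}{5}\right) - \left(-2 + 1\right) = n \left(- \frac{11}{5}\right) - -1 = - \frac{11 n}{5} + 1 = 1 - \frac{11 n}{5}$)
$\frac{1}{Z{\left(-250,U{\left(-4 \right)} \right)}} = \frac{1}{1 - - \frac{44}{5}} = \frac{1}{1 + \frac{44}{5}} = \frac{1}{\frac{49}{5}} = \frac{5}{49}$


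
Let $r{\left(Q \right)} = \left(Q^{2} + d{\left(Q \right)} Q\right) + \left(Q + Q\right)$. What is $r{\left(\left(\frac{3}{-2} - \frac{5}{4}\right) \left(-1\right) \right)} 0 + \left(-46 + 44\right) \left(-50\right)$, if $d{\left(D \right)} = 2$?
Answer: $100$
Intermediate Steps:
$r{\left(Q \right)} = Q^{2} + 4 Q$ ($r{\left(Q \right)} = \left(Q^{2} + 2 Q\right) + \left(Q + Q\right) = \left(Q^{2} + 2 Q\right) + 2 Q = Q^{2} + 4 Q$)
$r{\left(\left(\frac{3}{-2} - \frac{5}{4}\right) \left(-1\right) \right)} 0 + \left(-46 + 44\right) \left(-50\right) = \left(\frac{3}{-2} - \frac{5}{4}\right) \left(-1\right) \left(4 + \left(\frac{3}{-2} - \frac{5}{4}\right) \left(-1\right)\right) 0 + \left(-46 + 44\right) \left(-50\right) = \left(3 \left(- \frac{1}{2}\right) - \frac{5}{4}\right) \left(-1\right) \left(4 + \left(3 \left(- \frac{1}{2}\right) - \frac{5}{4}\right) \left(-1\right)\right) 0 - -100 = \left(- \frac{3}{2} - \frac{5}{4}\right) \left(-1\right) \left(4 + \left(- \frac{3}{2} - \frac{5}{4}\right) \left(-1\right)\right) 0 + 100 = \left(- \frac{11}{4}\right) \left(-1\right) \left(4 - - \frac{11}{4}\right) 0 + 100 = \frac{11 \left(4 + \frac{11}{4}\right)}{4} \cdot 0 + 100 = \frac{11}{4} \cdot \frac{27}{4} \cdot 0 + 100 = \frac{297}{16} \cdot 0 + 100 = 0 + 100 = 100$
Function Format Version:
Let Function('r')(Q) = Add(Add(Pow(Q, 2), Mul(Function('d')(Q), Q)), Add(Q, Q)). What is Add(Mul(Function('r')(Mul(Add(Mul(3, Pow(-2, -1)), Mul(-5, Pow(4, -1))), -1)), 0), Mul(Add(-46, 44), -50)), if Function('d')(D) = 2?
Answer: 100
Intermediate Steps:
Function('r')(Q) = Add(Pow(Q, 2), Mul(4, Q)) (Function('r')(Q) = Add(Add(Pow(Q, 2), Mul(2, Q)), Add(Q, Q)) = Add(Add(Pow(Q, 2), Mul(2, Q)), Mul(2, Q)) = Add(Pow(Q, 2), Mul(4, Q)))
Add(Mul(Function('r')(Mul(Add(Mul(3, Pow(-2, -1)), Mul(-5, Pow(4, -1))), -1)), 0), Mul(Add(-46, 44), -50)) = Add(Mul(Mul(Mul(Add(Mul(3, Pow(-2, -1)), Mul(-5, Pow(4, -1))), -1), Add(4, Mul(Add(Mul(3, Pow(-2, -1)), Mul(-5, Pow(4, -1))), -1))), 0), Mul(Add(-46, 44), -50)) = Add(Mul(Mul(Mul(Add(Mul(3, Rational(-1, 2)), Mul(-5, Rational(1, 4))), -1), Add(4, Mul(Add(Mul(3, Rational(-1, 2)), Mul(-5, Rational(1, 4))), -1))), 0), Mul(-2, -50)) = Add(Mul(Mul(Mul(Add(Rational(-3, 2), Rational(-5, 4)), -1), Add(4, Mul(Add(Rational(-3, 2), Rational(-5, 4)), -1))), 0), 100) = Add(Mul(Mul(Mul(Rational(-11, 4), -1), Add(4, Mul(Rational(-11, 4), -1))), 0), 100) = Add(Mul(Mul(Rational(11, 4), Add(4, Rational(11, 4))), 0), 100) = Add(Mul(Mul(Rational(11, 4), Rational(27, 4)), 0), 100) = Add(Mul(Rational(297, 16), 0), 100) = Add(0, 100) = 100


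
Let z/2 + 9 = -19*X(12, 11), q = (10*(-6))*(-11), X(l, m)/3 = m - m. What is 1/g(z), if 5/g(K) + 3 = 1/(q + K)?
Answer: -385/642 ≈ -0.59969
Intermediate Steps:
X(l, m) = 0 (X(l, m) = 3*(m - m) = 3*0 = 0)
q = 660 (q = -60*(-11) = 660)
z = -18 (z = -18 + 2*(-19*0) = -18 + 2*0 = -18 + 0 = -18)
g(K) = 5/(-3 + 1/(660 + K))
1/g(z) = 1/(5*(-660 - 1*(-18))/(1979 + 3*(-18))) = 1/(5*(-660 + 18)/(1979 - 54)) = 1/(5*(-642)/1925) = 1/(5*(1/1925)*(-642)) = 1/(-642/385) = -385/642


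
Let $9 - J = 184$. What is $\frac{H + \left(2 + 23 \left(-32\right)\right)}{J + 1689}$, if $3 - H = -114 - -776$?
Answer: $- \frac{1393}{1514} \approx -0.92008$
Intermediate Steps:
$J = -175$ ($J = 9 - 184 = -175$)
$H = -659$ ($H = 3 - \left(-114 - -776\right) = 3 - \left(-114 + 776\right) = 3 - 662 = -659$)
$\frac{H + \left(2 + 23 \left(-32\right)\right)}{J + 1689} = \frac{-659 + \left(2 + 23 \left(-32\right)\right)}{-175 + 1689} = \frac{-659 + \left(2 - 736\right)}{1514} = \left(-659 - 734\right) \frac{1}{1514} = \left(-1393\right) \frac{1}{1514} = - \frac{1393}{1514}$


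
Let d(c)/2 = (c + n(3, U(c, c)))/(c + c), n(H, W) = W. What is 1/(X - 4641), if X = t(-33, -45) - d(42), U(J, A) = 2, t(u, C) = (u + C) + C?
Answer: -21/100066 ≈ -0.00020986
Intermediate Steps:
t(u, C) = u + 2*C (t(u, C) = (C + u) + C = u + 2*C)
d(c) = (2 + c)/c (d(c) = 2*((c + 2)/(c + c)) = 2*((2 + c)/((2*c))) = 2*((2 + c)*(1/(2*c))) = 2*((2 + c)/(2*c)) = (2 + c)/c)
X = -2605/21 (X = (-33 + 2*(-45)) - (2 + 42)/42 = (-33 - 90) - 44/42 = -123 - 1*22/21 = -123 - 22/21 = -2605/21 ≈ -124.05)
1/(X - 4641) = 1/(-2605/21 - 4641) = 1/(-100066/21) = -21/100066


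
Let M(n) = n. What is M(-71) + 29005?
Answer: 28934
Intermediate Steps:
M(-71) + 29005 = -71 + 29005 = 28934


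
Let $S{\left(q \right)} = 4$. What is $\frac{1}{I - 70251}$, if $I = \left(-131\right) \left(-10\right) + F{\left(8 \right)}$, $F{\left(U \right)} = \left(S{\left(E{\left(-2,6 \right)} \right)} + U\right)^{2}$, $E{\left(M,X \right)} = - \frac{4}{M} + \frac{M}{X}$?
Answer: $- \frac{1}{68797} \approx -1.4536 \cdot 10^{-5}$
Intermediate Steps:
$F{\left(U \right)} = \left(4 + U\right)^{2}$
$I = 1454$ ($I = \left(-131\right) \left(-10\right) + \left(4 + 8\right)^{2} = 1310 + 12^{2} = 1310 + 144 = 1454$)
$\frac{1}{I - 70251} = \frac{1}{1454 - 70251} = \frac{1}{-68797} = - \frac{1}{68797}$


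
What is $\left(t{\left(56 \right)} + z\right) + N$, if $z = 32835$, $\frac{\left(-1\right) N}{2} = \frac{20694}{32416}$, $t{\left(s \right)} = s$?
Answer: $\frac{266538317}{8104} \approx 32890.0$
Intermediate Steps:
$N = - \frac{10347}{8104}$ ($N = - 2 \cdot \frac{20694}{32416} = - 2 \cdot 20694 \cdot \frac{1}{32416} = \left(-2\right) \frac{10347}{16208} = - \frac{10347}{8104} \approx -1.2768$)
$\left(t{\left(56 \right)} + z\right) + N = \left(56 + 32835\right) - \frac{10347}{8104} = 32891 - \frac{10347}{8104} = \frac{266538317}{8104}$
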